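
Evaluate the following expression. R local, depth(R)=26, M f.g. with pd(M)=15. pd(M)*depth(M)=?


pd+depth=26
depth=26-15=11
pd*depth=15*11=165


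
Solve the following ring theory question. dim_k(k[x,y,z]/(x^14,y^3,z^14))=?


Basis: x^iy^jz^k, i<14,j<3,k<14
14*3*14=588


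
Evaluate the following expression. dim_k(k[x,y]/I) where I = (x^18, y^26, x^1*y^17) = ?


k[x,y]/I, I = (x^18, y^26, x^1*y^17)
Rect: 18x26=468. Corner: (18-1)x(26-17)=153.
dim = 468-153 = 315


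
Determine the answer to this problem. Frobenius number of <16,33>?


gcd(16,33)=1 => F=ab-a-b=16*33-16-33=528-49=479


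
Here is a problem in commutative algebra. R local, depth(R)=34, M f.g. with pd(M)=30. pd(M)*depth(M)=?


pd+depth=34
depth=34-30=4
pd*depth=30*4=120


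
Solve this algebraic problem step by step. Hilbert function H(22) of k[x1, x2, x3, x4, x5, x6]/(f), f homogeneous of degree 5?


C(27,5)-C(22,5)=80730-26334=54396


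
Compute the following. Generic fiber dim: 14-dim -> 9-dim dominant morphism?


dim(fiber)=dim(X)-dim(Y)=14-9=5


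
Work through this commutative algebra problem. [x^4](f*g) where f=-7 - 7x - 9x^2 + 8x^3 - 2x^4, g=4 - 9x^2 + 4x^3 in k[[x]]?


[x^4] = sum a_i*b_j, i+j=4
  -7*4=-28
  -9*-9=81
  -2*4=-8
Sum=45


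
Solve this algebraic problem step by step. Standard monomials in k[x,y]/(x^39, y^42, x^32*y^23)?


k[x,y]/I, I = (x^39, y^42, x^32*y^23)
Rect: 39x42=1638. Corner: (39-32)x(42-23)=133.
dim = 1638-133 = 1505


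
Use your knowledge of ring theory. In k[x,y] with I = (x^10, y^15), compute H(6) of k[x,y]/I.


k[x,y], I = (x^10, y^15), d = 6
Need i < 10 and d-i < 15.
Range: 0 <= i <= 6.
H(6) = 7


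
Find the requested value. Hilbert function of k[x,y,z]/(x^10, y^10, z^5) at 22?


Need i<10, j<10, k<5 with i+j+k=22.
For each i, j ranges over max(0,22-i-4)..min(9,22-i):
  i=0: j in [18,9] -> 0
  i=1: j in [17,9] -> 0
  i=2: j in [16,9] -> 0
  i=3: j in [15,9] -> 0
  i=4: j in [14,9] -> 0
  i=5: j in [13,9] -> 0
  i=6: j in [12,9] -> 0
  i=7: j in [11,9] -> 0
  i=8: j in [10,9] -> 0
  i=9: j in [9,9] -> 1
H(22) = 0+0+0+0+0+0+0+0+0+1 = 1


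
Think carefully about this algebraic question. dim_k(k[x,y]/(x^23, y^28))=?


Basis: x^i*y^j, i<23, j<28
23*28=644


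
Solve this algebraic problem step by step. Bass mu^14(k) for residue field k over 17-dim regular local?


C(n,i)=C(17,14)=680


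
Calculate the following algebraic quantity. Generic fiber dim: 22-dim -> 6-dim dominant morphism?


dim(fiber)=dim(X)-dim(Y)=22-6=16


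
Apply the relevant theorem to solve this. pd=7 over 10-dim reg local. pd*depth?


pd+depth=10
depth=10-7=3
pd*depth=7*3=21


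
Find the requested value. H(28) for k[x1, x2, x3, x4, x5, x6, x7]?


C(d+n-1,n-1)=C(34,6)=1344904


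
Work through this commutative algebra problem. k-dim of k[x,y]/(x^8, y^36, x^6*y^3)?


k[x,y]/I, I = (x^8, y^36, x^6*y^3)
Rect: 8x36=288. Corner: (8-6)x(36-3)=66.
dim = 288-66 = 222


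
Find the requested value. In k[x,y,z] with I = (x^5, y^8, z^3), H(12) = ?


Need i<5, j<8, k<3 with i+j+k=12.
For each i, j ranges over max(0,12-i-2)..min(7,12-i):
  i=0: j in [10,7] -> 0
  i=1: j in [9,7] -> 0
  i=2: j in [8,7] -> 0
  i=3: j in [7,7] -> 1
  i=4: j in [6,7] -> 2
H(12) = 0+0+0+1+2 = 3


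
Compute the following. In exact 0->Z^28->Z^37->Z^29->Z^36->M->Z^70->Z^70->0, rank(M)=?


Alt sum=0:
(-1)^0*28 + (-1)^1*37 + (-1)^2*29 + (-1)^3*36 + (-1)^4*? + (-1)^5*70 + (-1)^6*70=0
rank(M)=16


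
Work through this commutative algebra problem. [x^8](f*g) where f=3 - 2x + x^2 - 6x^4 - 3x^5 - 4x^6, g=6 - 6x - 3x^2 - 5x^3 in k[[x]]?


[x^8] = sum a_i*b_j, i+j=8
  -3*-5=15
  -4*-3=12
Sum=27


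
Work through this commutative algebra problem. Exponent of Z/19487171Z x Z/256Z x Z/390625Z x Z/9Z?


Exponent = lcm of the cyclic orders; pairwise coprime => product.
11^7*2^8*5^8*3^2=19487171*256*390625*9=17538453900000000


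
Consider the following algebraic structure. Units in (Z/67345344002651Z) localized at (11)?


Local ring = Z/2357947691Z.
phi(2357947691) = 11^8*(11-1) = 2143588810


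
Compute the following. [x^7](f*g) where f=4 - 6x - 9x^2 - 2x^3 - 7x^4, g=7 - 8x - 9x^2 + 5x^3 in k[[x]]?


[x^7] = sum a_i*b_j, i+j=7
  -7*5=-35
Sum=-35


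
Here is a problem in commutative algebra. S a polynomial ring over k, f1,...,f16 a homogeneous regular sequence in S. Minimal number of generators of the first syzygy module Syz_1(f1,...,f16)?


Regular sequence => Koszul complex is the minimal free resolution.
Syz_1 minimally generated by Koszul relations f_i*e_j - f_j*e_i (i<j): mu(Syz_1) = beta_2 = C(m,2) = m(m-1)/2
m=16
16*15/2 = 120


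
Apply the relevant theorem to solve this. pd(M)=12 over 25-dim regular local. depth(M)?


pd+depth=depth(R)=25
depth=25-12=13


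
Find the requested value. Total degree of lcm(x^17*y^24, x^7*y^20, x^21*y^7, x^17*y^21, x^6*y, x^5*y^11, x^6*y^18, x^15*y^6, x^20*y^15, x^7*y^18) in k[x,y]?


lcm = componentwise max:
x: max(17,7,21,17,6,5,6,15,20,7)=21
y: max(24,20,7,21,1,11,18,6,15,18)=24
Total=21+24=45


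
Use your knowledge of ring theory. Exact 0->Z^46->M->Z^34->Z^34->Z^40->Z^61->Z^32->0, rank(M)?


Alt sum=0:
(-1)^0*46 + (-1)^1*? + (-1)^2*34 + (-1)^3*34 + (-1)^4*40 + (-1)^5*61 + (-1)^6*32=0
rank(M)=57


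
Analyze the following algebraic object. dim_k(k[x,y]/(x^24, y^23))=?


Basis: x^i*y^j, i<24, j<23
24*23=552


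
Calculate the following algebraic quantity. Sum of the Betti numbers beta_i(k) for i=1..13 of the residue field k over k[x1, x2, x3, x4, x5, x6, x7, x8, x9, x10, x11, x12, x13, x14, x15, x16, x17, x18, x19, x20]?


Koszul resolution: beta_i(k)=C(n,i), n=20
C(20,1)=20, C(20,2)=190, C(20,3)=1140, C(20,4)=4845, C(20,5)=15504, C(20,6)=38760, C(20,7)=77520, C(20,8)=125970, C(20,9)=167960, C(20,10)=184756, C(20,11)=167960, C(20,12)=125970, C(20,13)=77520
Sum=988115


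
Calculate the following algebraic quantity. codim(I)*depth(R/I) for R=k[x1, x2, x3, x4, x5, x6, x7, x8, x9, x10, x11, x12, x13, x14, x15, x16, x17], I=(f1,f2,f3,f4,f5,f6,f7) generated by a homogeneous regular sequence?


codim=7, depth=dim(R/I)=17-7=10
Product=7*10=70


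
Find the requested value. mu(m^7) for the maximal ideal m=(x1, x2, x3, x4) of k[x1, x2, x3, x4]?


Graded Nakayama: mu(m^d) = dim_k (m^d/m^(d+1)) = #degree-7 monomials in 4 vars
C(n+d-1,d)=C(10,7)=120


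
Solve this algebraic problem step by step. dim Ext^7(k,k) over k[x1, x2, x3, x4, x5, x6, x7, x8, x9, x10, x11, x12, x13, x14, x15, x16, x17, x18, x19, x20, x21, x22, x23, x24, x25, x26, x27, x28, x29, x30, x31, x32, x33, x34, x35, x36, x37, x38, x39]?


C(n,i)=C(39,7)=15380937


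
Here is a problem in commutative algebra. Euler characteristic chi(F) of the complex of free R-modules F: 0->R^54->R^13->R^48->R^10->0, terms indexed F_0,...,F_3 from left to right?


chi = sum (-1)^i * rank:
(-1)^0*54=54
(-1)^1*13=-13
(-1)^2*48=48
(-1)^3*10=-10
chi=79


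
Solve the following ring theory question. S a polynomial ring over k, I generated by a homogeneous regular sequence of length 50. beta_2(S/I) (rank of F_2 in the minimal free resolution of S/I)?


Regular sequence => Koszul complex is the minimal free resolution.
Syz_1 minimally generated by Koszul relations f_i*e_j - f_j*e_i (i<j): mu(Syz_1) = beta_2 = C(m,2) = m(m-1)/2
m=50
50*49/2 = 1225


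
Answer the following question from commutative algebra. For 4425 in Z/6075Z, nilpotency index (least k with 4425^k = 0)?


4425^k mod 6075:
k=1: 4425
k=2: 900
k=3: 3375
k=4: 2025
k=5: 0
First zero at k = 5


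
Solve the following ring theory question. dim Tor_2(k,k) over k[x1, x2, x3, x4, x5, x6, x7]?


Koszul: C(n,i)=C(7,2)=21


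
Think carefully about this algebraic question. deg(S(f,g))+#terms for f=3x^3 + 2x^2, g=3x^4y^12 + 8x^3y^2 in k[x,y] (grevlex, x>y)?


LT(f)=3x^3, LT(g)=3x^4y^12
lcm(LM)=x^4y^12
S(f,g) (scaled by 9 to clear denominators) = 3xy^12*f - 3*g = 6x^3y^12 - 24x^3y^2
2 terms, deg 15.
15+2=17


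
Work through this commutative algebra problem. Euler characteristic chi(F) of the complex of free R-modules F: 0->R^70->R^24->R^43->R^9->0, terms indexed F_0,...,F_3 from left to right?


chi = sum (-1)^i * rank:
(-1)^0*70=70
(-1)^1*24=-24
(-1)^2*43=43
(-1)^3*9=-9
chi=80


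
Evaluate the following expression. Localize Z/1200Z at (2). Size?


2-primary part: 1200=2^4*75
Size=2^4=16


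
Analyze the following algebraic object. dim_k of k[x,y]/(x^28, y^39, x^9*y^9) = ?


k[x,y]/I, I = (x^28, y^39, x^9*y^9)
Rect: 28x39=1092. Corner: (28-9)x(39-9)=570.
dim = 1092-570 = 522


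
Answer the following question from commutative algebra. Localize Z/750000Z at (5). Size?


5-primary part: 750000=5^6*48
Size=5^6=15625


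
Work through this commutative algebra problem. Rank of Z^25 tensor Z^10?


rank(M(x)N) = rank(M)*rank(N)
25*10 = 250


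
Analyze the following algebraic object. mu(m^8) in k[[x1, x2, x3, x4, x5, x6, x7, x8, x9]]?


C(n+d-1,d)=C(16,8)=12870


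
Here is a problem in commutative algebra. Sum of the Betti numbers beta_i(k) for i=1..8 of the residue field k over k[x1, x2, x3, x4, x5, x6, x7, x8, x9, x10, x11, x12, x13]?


Koszul resolution: beta_i(k)=C(n,i), n=13
C(13,1)=13, C(13,2)=78, C(13,3)=286, C(13,4)=715, C(13,5)=1287, C(13,6)=1716, C(13,7)=1716, C(13,8)=1287
Sum=7098


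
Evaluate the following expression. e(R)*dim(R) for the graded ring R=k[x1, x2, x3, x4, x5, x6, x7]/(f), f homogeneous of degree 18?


e(R)=deg(f)=18, dim(R)=7-1=6
e*dim=18*6=108


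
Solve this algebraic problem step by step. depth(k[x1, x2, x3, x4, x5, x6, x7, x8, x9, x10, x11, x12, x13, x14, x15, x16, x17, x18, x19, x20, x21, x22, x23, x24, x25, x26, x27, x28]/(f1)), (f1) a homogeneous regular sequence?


depth(R)=28
depth(R/I)=28-1=27


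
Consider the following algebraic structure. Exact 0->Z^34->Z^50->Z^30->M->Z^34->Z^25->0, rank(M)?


Alt sum=0:
(-1)^0*34 + (-1)^1*50 + (-1)^2*30 + (-1)^3*? + (-1)^4*34 + (-1)^5*25=0
rank(M)=23


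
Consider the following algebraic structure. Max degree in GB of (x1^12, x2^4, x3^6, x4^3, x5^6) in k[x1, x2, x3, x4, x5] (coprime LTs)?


Pure powers, coprime LTs => already GB.
Degrees: 12, 4, 6, 3, 6
Max=12


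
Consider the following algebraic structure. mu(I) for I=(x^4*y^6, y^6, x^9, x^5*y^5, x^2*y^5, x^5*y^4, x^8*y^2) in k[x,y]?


Remove redundant (divisible by others).
x^4*y^6 redundant.
x^5*y^5 redundant.
Min: x^9, x^8*y^2, x^5*y^4, x^2*y^5, y^6
Count=5


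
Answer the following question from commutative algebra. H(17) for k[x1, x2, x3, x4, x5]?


C(d+n-1,n-1)=C(21,4)=5985


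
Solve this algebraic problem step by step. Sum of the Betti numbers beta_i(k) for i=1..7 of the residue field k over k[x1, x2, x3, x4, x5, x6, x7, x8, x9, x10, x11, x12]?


Koszul resolution: beta_i(k)=C(n,i), n=12
C(12,1)=12, C(12,2)=66, C(12,3)=220, C(12,4)=495, C(12,5)=792, C(12,6)=924, C(12,7)=792
Sum=3301


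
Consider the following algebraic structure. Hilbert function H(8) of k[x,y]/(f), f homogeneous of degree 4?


H(t)=d for t>=d-1.
d=4, t=8
H(8)=4


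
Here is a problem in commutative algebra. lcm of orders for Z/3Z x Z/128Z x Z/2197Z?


Exponent = lcm of the cyclic orders; pairwise coprime => product.
3^1*2^7*13^3=3*128*2197=843648


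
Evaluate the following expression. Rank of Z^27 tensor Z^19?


rank(M(x)N) = rank(M)*rank(N)
27*19 = 513


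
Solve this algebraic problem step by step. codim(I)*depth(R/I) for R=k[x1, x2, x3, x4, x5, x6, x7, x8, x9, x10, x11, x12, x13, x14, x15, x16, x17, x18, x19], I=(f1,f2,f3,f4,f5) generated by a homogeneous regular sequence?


codim=5, depth=dim(R/I)=19-5=14
Product=5*14=70


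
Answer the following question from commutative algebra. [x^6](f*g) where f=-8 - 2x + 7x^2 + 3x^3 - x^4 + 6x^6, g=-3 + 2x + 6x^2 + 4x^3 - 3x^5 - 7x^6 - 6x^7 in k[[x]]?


[x^6] = sum a_i*b_j, i+j=6
  -8*-7=56
  -2*-3=6
  3*4=12
  -1*6=-6
  6*-3=-18
Sum=50


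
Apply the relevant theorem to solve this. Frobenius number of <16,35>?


gcd(16,35)=1 => F=ab-a-b=16*35-16-35=560-51=509


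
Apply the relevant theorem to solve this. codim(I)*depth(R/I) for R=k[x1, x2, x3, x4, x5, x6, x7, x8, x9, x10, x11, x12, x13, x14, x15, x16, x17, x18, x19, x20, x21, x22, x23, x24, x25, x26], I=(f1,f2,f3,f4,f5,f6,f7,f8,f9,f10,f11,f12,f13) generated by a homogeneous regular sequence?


codim=13, depth=dim(R/I)=26-13=13
Product=13*13=169


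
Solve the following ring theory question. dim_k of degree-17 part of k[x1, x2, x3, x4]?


C(d+n-1,n-1)=C(20,3)=1140


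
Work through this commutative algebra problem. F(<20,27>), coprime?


gcd(20,27)=1 => F=ab-a-b=20*27-20-27=540-47=493


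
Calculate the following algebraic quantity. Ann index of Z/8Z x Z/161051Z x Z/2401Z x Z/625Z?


Exponent = lcm of the cyclic orders; pairwise coprime => product.
2^3*11^5*7^4*5^4=8*161051*2401*625=1933417255000


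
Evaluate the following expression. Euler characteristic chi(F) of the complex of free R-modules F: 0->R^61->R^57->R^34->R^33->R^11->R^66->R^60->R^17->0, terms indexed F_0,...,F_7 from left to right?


chi = sum (-1)^i * rank:
(-1)^0*61=61
(-1)^1*57=-57
(-1)^2*34=34
(-1)^3*33=-33
(-1)^4*11=11
(-1)^5*66=-66
(-1)^6*60=60
(-1)^7*17=-17
chi=-7


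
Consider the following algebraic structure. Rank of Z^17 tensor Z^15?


rank(M(x)N) = rank(M)*rank(N)
17*15 = 255


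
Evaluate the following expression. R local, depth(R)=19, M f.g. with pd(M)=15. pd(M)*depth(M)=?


pd+depth=19
depth=19-15=4
pd*depth=15*4=60


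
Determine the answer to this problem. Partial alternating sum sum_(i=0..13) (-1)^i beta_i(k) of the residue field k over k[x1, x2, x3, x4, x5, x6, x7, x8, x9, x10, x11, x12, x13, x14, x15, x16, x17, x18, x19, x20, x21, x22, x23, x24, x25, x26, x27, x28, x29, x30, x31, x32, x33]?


Koszul resolution: beta_i(k)=C(n,i), n=33
sum_(i=0..p) (-1)^i C(n,i) = (-1)^p C(n-1,p)
(-1)^13*C(32,13) = (-1)^13*347373600 = -347373600


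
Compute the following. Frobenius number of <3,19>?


gcd(3,19)=1 => F=ab-a-b=3*19-3-19=57-22=35


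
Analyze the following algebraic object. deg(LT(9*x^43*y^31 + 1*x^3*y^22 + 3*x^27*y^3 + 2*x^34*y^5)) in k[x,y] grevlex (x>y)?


LT: 9*x^43*y^31
deg_x=43, deg_y=31
Total=43+31=74


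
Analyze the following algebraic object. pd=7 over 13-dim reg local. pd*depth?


pd+depth=13
depth=13-7=6
pd*depth=7*6=42


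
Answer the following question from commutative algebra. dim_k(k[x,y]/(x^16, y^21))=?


Basis: x^i*y^j, i<16, j<21
16*21=336


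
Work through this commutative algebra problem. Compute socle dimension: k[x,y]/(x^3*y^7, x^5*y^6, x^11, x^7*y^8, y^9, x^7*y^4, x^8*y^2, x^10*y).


Socle = ann(m) = span of standard monomials u with x*u, y*u in I (staircase corners).
Redundant generators: x^7*y^8
Minimal generators: x^11, x^10*y, x^8*y^2, x^7*y^4, x^5*y^6, x^3*y^7, y^9
Corners: x^2y^8, x^4y^6, x^6y^5, x^7y^3, x^9y, x^10
Socle dim=6


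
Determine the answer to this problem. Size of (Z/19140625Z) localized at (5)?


5-primary part: 19140625=5^8*49
Size=5^8=390625


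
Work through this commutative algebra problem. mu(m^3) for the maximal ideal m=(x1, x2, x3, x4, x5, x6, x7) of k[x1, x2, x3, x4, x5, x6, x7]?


Graded Nakayama: mu(m^d) = dim_k (m^d/m^(d+1)) = #degree-3 monomials in 7 vars
C(n+d-1,d)=C(9,3)=84


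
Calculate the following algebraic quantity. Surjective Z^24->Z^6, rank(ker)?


rank(ker) = 24-6 = 18


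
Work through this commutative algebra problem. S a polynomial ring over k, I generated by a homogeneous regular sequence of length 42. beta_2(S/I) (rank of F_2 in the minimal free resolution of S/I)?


Regular sequence => Koszul complex is the minimal free resolution.
Syz_1 minimally generated by Koszul relations f_i*e_j - f_j*e_i (i<j): mu(Syz_1) = beta_2 = C(m,2) = m(m-1)/2
m=42
42*41/2 = 861


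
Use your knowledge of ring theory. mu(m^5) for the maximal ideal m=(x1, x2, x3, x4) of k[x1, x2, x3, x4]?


Graded Nakayama: mu(m^d) = dim_k (m^d/m^(d+1)) = #degree-5 monomials in 4 vars
C(n+d-1,d)=C(8,5)=56


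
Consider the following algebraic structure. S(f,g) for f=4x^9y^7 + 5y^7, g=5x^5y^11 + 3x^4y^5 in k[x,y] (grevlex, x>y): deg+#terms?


LT(f)=4x^9y^7, LT(g)=5x^5y^11
lcm(LM)=x^9y^11
S(f,g) (scaled by 20 to clear denominators) = 5y^4*f - 4x^4*g = -12x^8y^5 + 25y^11
2 terms, deg 13.
13+2=15


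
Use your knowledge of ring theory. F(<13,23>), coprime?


gcd(13,23)=1 => F=ab-a-b=13*23-13-23=299-36=263


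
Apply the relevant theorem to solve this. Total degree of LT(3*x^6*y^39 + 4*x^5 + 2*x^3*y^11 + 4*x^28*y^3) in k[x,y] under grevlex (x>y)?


LT: 3*x^6*y^39
deg_x=6, deg_y=39
Total=6+39=45


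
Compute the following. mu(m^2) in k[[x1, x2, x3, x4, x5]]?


C(n+d-1,d)=C(6,2)=15


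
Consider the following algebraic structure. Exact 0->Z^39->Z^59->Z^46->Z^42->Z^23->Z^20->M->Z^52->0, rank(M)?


Alt sum=0:
(-1)^0*39 + (-1)^1*59 + (-1)^2*46 + (-1)^3*42 + (-1)^4*23 + (-1)^5*20 + (-1)^6*? + (-1)^7*52=0
rank(M)=65


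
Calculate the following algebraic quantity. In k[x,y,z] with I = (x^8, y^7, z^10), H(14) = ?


Need i<8, j<7, k<10 with i+j+k=14.
For each i, j ranges over max(0,14-i-9)..min(6,14-i):
  i=0: j in [5,6] -> 2
  i=1: j in [4,6] -> 3
  i=2: j in [3,6] -> 4
  i=3: j in [2,6] -> 5
  i=4: j in [1,6] -> 6
  i=5: j in [0,6] -> 7
  i=6: j in [0,6] -> 7
  i=7: j in [0,6] -> 7
H(14) = 2+3+4+5+6+7+7+7 = 41


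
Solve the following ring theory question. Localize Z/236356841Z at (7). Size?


7-primary part: 236356841=7^8*41
Size=7^8=5764801


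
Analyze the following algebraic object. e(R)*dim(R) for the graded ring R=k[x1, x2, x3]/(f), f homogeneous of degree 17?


e(R)=deg(f)=17, dim(R)=3-1=2
e*dim=17*2=34


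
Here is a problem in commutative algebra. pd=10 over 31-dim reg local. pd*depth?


pd+depth=31
depth=31-10=21
pd*depth=10*21=210


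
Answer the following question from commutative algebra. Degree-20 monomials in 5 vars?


C(d+n-1,n-1)=C(24,4)=10626


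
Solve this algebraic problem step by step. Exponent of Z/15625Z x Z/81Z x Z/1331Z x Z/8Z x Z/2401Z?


Exponent = lcm of the cyclic orders; pairwise coprime => product.
5^6*3^4*11^3*2^3*7^4=15625*81*1331*8*2401=32356776375000


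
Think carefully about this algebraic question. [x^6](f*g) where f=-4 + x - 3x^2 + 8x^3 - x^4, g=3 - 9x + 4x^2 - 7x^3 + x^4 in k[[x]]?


[x^6] = sum a_i*b_j, i+j=6
  -3*1=-3
  8*-7=-56
  -1*4=-4
Sum=-63


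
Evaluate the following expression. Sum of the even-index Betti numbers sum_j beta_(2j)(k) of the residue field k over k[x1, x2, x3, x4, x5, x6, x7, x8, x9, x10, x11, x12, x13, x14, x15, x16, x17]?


Koszul resolution: beta_i(k)=C(n,i), n=17
sum_even C(17,i) = 2^(n-1) = 2^16 = 65536


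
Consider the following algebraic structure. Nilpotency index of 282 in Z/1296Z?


282^k mod 1296:
k=1: 282
k=2: 468
k=3: 1080
k=4: 0
First zero at k = 4


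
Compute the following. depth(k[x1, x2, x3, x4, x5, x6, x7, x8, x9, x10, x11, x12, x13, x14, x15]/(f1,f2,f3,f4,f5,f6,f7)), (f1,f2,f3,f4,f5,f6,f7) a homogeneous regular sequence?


depth(R)=15
depth(R/I)=15-7=8


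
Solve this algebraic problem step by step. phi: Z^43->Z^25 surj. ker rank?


rank(ker) = 43-25 = 18


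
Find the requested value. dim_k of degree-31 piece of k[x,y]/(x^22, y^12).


k[x,y], I = (x^22, y^12), d = 31
Need i < 22 and d-i < 12.
Range: 20 <= i <= 21.
H(31) = 2


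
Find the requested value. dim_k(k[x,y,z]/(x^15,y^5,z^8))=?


Basis: x^iy^jz^k, i<15,j<5,k<8
15*5*8=600


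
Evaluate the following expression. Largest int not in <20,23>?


gcd(20,23)=1 => F=ab-a-b=20*23-20-23=460-43=417


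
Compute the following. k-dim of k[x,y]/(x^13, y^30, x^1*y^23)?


k[x,y]/I, I = (x^13, y^30, x^1*y^23)
Rect: 13x30=390. Corner: (13-1)x(30-23)=84.
dim = 390-84 = 306


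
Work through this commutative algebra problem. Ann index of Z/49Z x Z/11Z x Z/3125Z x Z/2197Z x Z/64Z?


Exponent = lcm of the cyclic orders; pairwise coprime => product.
7^2*11^1*5^5*13^3*2^6=49*11*3125*2197*64=236836600000


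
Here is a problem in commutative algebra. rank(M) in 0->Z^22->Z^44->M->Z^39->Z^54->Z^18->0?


Alt sum=0:
(-1)^0*22 + (-1)^1*44 + (-1)^2*? + (-1)^3*39 + (-1)^4*54 + (-1)^5*18=0
rank(M)=25


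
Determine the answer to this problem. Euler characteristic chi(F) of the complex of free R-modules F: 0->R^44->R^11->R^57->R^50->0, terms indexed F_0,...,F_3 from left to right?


chi = sum (-1)^i * rank:
(-1)^0*44=44
(-1)^1*11=-11
(-1)^2*57=57
(-1)^3*50=-50
chi=40


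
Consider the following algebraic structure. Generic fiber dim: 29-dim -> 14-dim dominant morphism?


dim(fiber)=dim(X)-dim(Y)=29-14=15


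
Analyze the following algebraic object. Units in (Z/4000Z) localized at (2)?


Local ring = Z/32Z.
phi(32) = 2^4*(2-1) = 16


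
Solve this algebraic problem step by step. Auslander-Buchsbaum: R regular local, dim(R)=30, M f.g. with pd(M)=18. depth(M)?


pd+depth=depth(R)=30
depth=30-18=12


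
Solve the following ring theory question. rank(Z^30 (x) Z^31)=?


rank(M(x)N) = rank(M)*rank(N)
30*31 = 930


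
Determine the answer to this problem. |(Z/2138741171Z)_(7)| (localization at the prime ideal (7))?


7-primary part: 2138741171=7^9*53
Size=7^9=40353607


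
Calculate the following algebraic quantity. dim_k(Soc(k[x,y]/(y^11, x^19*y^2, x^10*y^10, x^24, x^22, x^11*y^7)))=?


Socle = ann(m) = span of standard monomials u with x*u, y*u in I (staircase corners).
Redundant generators: x^24
Minimal generators: x^22, x^19*y^2, x^11*y^7, x^10*y^10, y^11
Corners: x^9y^10, x^10y^9, x^18y^6, x^21y
Socle dim=4


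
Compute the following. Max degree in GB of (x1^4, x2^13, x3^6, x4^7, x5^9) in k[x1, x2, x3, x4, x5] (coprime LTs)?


Pure powers, coprime LTs => already GB.
Degrees: 4, 13, 6, 7, 9
Max=13


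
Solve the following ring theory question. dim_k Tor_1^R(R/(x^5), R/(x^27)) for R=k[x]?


Tor_1(R/I,R/J)=(I cap J)/IJ=(x^27)/(x^32)
dim=32-27=min(5,27)=5


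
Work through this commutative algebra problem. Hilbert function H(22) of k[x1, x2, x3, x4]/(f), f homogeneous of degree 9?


C(25,3)-C(16,3)=2300-560=1740


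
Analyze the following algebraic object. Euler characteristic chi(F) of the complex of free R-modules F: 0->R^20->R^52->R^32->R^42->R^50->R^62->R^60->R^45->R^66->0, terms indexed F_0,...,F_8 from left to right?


chi = sum (-1)^i * rank:
(-1)^0*20=20
(-1)^1*52=-52
(-1)^2*32=32
(-1)^3*42=-42
(-1)^4*50=50
(-1)^5*62=-62
(-1)^6*60=60
(-1)^7*45=-45
(-1)^8*66=66
chi=27


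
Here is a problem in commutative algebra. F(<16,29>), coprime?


gcd(16,29)=1 => F=ab-a-b=16*29-16-29=464-45=419


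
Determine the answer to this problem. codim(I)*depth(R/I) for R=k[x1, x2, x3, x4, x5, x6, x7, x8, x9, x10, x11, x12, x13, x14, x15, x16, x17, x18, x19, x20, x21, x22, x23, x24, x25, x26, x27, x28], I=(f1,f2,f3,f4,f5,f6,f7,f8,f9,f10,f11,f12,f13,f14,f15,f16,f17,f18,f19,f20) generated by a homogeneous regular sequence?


codim=20, depth=dim(R/I)=28-20=8
Product=20*8=160


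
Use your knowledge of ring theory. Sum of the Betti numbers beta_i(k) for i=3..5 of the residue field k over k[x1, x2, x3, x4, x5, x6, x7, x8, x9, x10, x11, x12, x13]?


Koszul resolution: beta_i(k)=C(n,i), n=13
C(13,3)=286, C(13,4)=715, C(13,5)=1287
Sum=2288


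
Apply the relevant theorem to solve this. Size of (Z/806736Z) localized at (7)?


7-primary part: 806736=7^5*48
Size=7^5=16807


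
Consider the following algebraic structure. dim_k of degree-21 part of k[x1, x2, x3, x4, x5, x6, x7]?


C(d+n-1,n-1)=C(27,6)=296010


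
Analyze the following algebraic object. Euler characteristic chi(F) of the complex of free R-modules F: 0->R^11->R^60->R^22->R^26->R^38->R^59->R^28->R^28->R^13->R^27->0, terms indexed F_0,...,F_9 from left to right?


chi = sum (-1)^i * rank:
(-1)^0*11=11
(-1)^1*60=-60
(-1)^2*22=22
(-1)^3*26=-26
(-1)^4*38=38
(-1)^5*59=-59
(-1)^6*28=28
(-1)^7*28=-28
(-1)^8*13=13
(-1)^9*27=-27
chi=-88


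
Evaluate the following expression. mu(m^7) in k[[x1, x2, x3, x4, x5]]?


C(n+d-1,d)=C(11,7)=330


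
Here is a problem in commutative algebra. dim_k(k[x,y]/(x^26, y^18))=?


Basis: x^i*y^j, i<26, j<18
26*18=468


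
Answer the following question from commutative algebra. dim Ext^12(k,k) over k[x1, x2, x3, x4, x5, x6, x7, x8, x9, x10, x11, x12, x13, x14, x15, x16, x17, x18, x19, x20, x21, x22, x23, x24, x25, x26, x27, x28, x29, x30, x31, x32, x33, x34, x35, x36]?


C(n,i)=C(36,12)=1251677700


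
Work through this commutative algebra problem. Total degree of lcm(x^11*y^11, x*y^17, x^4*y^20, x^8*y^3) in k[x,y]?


lcm = componentwise max:
x: max(11,1,4,8)=11
y: max(11,17,20,3)=20
Total=11+20=31


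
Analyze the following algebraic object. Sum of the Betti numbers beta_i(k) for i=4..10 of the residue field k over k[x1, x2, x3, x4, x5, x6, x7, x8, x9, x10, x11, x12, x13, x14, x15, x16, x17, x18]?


Koszul resolution: beta_i(k)=C(n,i), n=18
C(18,4)=3060, C(18,5)=8568, C(18,6)=18564, C(18,7)=31824, C(18,8)=43758, C(18,9)=48620, C(18,10)=43758
Sum=198152


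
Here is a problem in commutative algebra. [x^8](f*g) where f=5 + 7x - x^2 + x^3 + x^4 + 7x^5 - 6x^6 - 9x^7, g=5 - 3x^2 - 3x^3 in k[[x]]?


[x^8] = sum a_i*b_j, i+j=8
  7*-3=-21
  -6*-3=18
Sum=-3


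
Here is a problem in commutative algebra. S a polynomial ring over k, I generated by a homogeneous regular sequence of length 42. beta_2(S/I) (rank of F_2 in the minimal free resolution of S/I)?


Regular sequence => Koszul complex is the minimal free resolution.
Syz_1 minimally generated by Koszul relations f_i*e_j - f_j*e_i (i<j): mu(Syz_1) = beta_2 = C(m,2) = m(m-1)/2
m=42
42*41/2 = 861


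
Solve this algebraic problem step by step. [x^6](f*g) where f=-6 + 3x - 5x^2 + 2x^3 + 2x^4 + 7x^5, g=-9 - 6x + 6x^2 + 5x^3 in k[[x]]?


[x^6] = sum a_i*b_j, i+j=6
  2*5=10
  2*6=12
  7*-6=-42
Sum=-20


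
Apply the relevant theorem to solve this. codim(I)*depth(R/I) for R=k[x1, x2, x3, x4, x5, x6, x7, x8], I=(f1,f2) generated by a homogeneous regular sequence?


codim=2, depth=dim(R/I)=8-2=6
Product=2*6=12


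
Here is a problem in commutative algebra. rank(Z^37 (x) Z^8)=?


rank(M(x)N) = rank(M)*rank(N)
37*8 = 296


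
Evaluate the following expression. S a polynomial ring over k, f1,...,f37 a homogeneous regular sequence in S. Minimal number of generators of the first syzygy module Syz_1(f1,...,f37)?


Regular sequence => Koszul complex is the minimal free resolution.
Syz_1 minimally generated by Koszul relations f_i*e_j - f_j*e_i (i<j): mu(Syz_1) = beta_2 = C(m,2) = m(m-1)/2
m=37
37*36/2 = 666


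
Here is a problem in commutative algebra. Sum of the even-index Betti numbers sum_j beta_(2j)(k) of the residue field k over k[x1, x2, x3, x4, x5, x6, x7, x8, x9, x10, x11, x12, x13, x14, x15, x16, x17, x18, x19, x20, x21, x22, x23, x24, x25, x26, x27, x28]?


Koszul resolution: beta_i(k)=C(n,i), n=28
sum_even C(28,i) = 2^(n-1) = 2^27 = 134217728


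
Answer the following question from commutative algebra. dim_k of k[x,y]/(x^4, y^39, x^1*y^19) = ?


k[x,y]/I, I = (x^4, y^39, x^1*y^19)
Rect: 4x39=156. Corner: (4-1)x(39-19)=60.
dim = 156-60 = 96


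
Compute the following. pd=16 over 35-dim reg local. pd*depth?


pd+depth=35
depth=35-16=19
pd*depth=16*19=304


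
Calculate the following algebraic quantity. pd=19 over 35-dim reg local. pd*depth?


pd+depth=35
depth=35-19=16
pd*depth=19*16=304


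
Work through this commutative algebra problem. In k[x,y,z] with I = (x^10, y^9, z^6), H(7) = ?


Need i<10, j<9, k<6 with i+j+k=7.
For each i, j ranges over max(0,7-i-5)..min(8,7-i):
  i=0: j in [2,7] -> 6
  i=1: j in [1,6] -> 6
  i=2: j in [0,5] -> 6
  i=3: j in [0,4] -> 5
  i=4: j in [0,3] -> 4
  i=5: j in [0,2] -> 3
  i=6: j in [0,1] -> 2
  i=7: j in [0,0] -> 1
H(7) = 6+6+6+5+4+3+2+1 = 33


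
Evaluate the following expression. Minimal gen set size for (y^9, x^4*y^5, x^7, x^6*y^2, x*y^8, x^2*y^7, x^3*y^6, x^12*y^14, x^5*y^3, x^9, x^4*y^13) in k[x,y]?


Remove redundant (divisible by others).
x^9 redundant.
x^4*y^13 redundant.
x^12*y^14 redundant.
Min: x^7, x^6*y^2, x^5*y^3, x^4*y^5, x^3*y^6, x^2*y^7, x*y^8, y^9
Count=8


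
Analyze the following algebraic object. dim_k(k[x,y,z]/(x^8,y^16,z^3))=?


Basis: x^iy^jz^k, i<8,j<16,k<3
8*16*3=384


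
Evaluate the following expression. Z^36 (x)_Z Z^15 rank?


rank(M(x)N) = rank(M)*rank(N)
36*15 = 540


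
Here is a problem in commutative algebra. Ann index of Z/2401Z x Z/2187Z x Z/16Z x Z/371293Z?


Exponent = lcm of the cyclic orders; pairwise coprime => product.
7^4*3^7*2^4*13^5=2401*2187*16*371293=31194475459056


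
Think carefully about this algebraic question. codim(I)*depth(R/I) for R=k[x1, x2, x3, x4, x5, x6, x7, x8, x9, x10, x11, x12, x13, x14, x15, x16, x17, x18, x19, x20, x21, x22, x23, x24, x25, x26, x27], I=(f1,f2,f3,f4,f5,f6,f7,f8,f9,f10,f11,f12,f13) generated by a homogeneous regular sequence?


codim=13, depth=dim(R/I)=27-13=14
Product=13*14=182


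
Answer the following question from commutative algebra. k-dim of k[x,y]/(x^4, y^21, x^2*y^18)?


k[x,y]/I, I = (x^4, y^21, x^2*y^18)
Rect: 4x21=84. Corner: (4-2)x(21-18)=6.
dim = 84-6 = 78


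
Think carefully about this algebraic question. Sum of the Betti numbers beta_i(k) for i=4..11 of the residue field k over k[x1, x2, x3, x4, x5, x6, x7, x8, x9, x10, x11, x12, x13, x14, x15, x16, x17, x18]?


Koszul resolution: beta_i(k)=C(n,i), n=18
C(18,4)=3060, C(18,5)=8568, C(18,6)=18564, C(18,7)=31824, C(18,8)=43758, C(18,9)=48620, C(18,10)=43758, C(18,11)=31824
Sum=229976


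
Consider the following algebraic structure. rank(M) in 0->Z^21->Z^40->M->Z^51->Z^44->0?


Alt sum=0:
(-1)^0*21 + (-1)^1*40 + (-1)^2*? + (-1)^3*51 + (-1)^4*44=0
rank(M)=26


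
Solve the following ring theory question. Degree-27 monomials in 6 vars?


C(d+n-1,n-1)=C(32,5)=201376


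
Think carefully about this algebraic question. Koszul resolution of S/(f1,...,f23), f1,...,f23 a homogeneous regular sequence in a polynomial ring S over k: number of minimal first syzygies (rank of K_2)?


Regular sequence => Koszul complex is the minimal free resolution.
Syz_1 minimally generated by Koszul relations f_i*e_j - f_j*e_i (i<j): mu(Syz_1) = beta_2 = C(m,2) = m(m-1)/2
m=23
23*22/2 = 253


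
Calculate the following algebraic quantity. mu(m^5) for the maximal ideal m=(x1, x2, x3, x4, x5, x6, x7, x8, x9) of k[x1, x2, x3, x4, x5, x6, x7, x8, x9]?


Graded Nakayama: mu(m^d) = dim_k (m^d/m^(d+1)) = #degree-5 monomials in 9 vars
C(n+d-1,d)=C(13,5)=1287


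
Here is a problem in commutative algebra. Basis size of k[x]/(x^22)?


Basis: 1,x,...,x^21
dim=22


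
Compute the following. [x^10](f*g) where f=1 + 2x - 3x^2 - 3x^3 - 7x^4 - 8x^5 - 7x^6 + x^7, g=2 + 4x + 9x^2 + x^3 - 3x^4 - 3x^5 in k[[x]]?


[x^10] = sum a_i*b_j, i+j=10
  -8*-3=24
  -7*-3=21
  1*1=1
Sum=46


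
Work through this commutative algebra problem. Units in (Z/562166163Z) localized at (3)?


Local ring = Z/19683Z.
phi(19683) = 3^8*(3-1) = 13122


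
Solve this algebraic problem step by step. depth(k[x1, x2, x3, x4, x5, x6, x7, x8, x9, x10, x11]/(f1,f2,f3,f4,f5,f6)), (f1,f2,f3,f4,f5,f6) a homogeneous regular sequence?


depth(R)=11
depth(R/I)=11-6=5


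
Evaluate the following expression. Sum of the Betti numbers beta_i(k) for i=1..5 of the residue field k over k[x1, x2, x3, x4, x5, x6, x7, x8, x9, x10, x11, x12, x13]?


Koszul resolution: beta_i(k)=C(n,i), n=13
C(13,1)=13, C(13,2)=78, C(13,3)=286, C(13,4)=715, C(13,5)=1287
Sum=2379


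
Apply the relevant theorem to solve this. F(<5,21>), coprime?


gcd(5,21)=1 => F=ab-a-b=5*21-5-21=105-26=79


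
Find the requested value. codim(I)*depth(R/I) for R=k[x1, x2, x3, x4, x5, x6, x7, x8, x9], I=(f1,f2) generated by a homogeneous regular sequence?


codim=2, depth=dim(R/I)=9-2=7
Product=2*7=14


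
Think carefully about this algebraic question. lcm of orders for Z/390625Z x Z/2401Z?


Exponent = lcm of the cyclic orders; pairwise coprime => product.
5^8*7^4=390625*2401=937890625


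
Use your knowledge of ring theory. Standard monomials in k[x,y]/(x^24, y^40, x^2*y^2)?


k[x,y]/I, I = (x^24, y^40, x^2*y^2)
Rect: 24x40=960. Corner: (24-2)x(40-2)=836.
dim = 960-836 = 124


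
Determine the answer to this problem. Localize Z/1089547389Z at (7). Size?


7-primary part: 1089547389=7^9*27
Size=7^9=40353607


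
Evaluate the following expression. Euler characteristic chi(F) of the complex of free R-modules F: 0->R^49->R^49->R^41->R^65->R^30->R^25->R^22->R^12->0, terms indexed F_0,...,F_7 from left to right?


chi = sum (-1)^i * rank:
(-1)^0*49=49
(-1)^1*49=-49
(-1)^2*41=41
(-1)^3*65=-65
(-1)^4*30=30
(-1)^5*25=-25
(-1)^6*22=22
(-1)^7*12=-12
chi=-9


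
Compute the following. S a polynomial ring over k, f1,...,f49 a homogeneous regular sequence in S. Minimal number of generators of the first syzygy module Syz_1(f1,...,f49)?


Regular sequence => Koszul complex is the minimal free resolution.
Syz_1 minimally generated by Koszul relations f_i*e_j - f_j*e_i (i<j): mu(Syz_1) = beta_2 = C(m,2) = m(m-1)/2
m=49
49*48/2 = 1176


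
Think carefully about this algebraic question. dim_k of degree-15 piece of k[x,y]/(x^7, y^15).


k[x,y], I = (x^7, y^15), d = 15
Need i < 7 and d-i < 15.
Range: 1 <= i <= 6.
H(15) = 6


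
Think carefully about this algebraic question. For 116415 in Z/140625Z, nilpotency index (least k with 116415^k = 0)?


116415^k mod 140625:
k=1: 116415
k=2: 139725
k=3: 132750
k=4: 106875
k=5: 56250
k=6: 0
First zero at k = 6


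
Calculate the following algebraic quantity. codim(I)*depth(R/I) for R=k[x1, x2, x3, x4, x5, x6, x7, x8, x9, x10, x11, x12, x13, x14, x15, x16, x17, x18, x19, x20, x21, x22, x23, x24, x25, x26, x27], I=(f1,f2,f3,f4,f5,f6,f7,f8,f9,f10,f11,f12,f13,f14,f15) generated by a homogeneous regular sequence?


codim=15, depth=dim(R/I)=27-15=12
Product=15*12=180


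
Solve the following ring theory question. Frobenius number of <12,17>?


gcd(12,17)=1 => F=ab-a-b=12*17-12-17=204-29=175


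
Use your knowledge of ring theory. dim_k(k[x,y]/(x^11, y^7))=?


Basis: x^i*y^j, i<11, j<7
11*7=77


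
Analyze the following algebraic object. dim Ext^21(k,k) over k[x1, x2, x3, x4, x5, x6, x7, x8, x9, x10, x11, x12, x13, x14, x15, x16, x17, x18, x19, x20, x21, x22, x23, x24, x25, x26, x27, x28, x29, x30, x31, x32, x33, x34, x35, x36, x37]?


C(n,i)=C(37,21)=12875774670


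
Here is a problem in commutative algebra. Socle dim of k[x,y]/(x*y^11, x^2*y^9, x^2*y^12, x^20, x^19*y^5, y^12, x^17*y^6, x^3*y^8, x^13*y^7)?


Socle = ann(m) = span of standard monomials u with x*u, y*u in I (staircase corners).
Redundant generators: x^2*y^12
Minimal generators: x^20, x^19*y^5, x^17*y^6, x^13*y^7, x^3*y^8, x^2*y^9, x*y^11, y^12
Corners: y^11, xy^10, x^2y^8, x^12y^7, x^16y^6, x^18y^5, x^19y^4
Socle dim=7


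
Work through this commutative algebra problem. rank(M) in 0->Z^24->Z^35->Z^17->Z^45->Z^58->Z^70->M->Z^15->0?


Alt sum=0:
(-1)^0*24 + (-1)^1*35 + (-1)^2*17 + (-1)^3*45 + (-1)^4*58 + (-1)^5*70 + (-1)^6*? + (-1)^7*15=0
rank(M)=66


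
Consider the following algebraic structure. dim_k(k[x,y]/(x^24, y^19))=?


Basis: x^i*y^j, i<24, j<19
24*19=456


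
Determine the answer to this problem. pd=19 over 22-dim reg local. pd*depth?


pd+depth=22
depth=22-19=3
pd*depth=19*3=57


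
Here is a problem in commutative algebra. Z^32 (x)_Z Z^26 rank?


rank(M(x)N) = rank(M)*rank(N)
32*26 = 832


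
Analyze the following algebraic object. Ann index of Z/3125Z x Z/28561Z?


Exponent = lcm of the cyclic orders; pairwise coprime => product.
5^5*13^4=3125*28561=89253125


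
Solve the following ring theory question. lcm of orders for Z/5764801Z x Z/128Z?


Exponent = lcm of the cyclic orders; pairwise coprime => product.
7^8*2^7=5764801*128=737894528


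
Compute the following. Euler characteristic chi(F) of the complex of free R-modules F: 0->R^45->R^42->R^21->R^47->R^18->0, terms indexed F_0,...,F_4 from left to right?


chi = sum (-1)^i * rank:
(-1)^0*45=45
(-1)^1*42=-42
(-1)^2*21=21
(-1)^3*47=-47
(-1)^4*18=18
chi=-5


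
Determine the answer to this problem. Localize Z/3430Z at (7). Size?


7-primary part: 3430=7^3*10
Size=7^3=343


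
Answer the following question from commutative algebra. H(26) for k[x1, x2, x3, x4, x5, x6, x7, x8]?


C(d+n-1,n-1)=C(33,7)=4272048


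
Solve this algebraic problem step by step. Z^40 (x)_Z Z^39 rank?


rank(M(x)N) = rank(M)*rank(N)
40*39 = 1560


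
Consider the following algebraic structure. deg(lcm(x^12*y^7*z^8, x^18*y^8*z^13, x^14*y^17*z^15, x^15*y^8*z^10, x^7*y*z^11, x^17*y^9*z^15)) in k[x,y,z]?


lcm = componentwise max:
x: max(12,18,14,15,7,17)=18
y: max(7,8,17,8,1,9)=17
z: max(8,13,15,10,11,15)=15
Total=18+17+15=50


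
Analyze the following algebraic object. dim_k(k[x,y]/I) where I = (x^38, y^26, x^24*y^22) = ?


k[x,y]/I, I = (x^38, y^26, x^24*y^22)
Rect: 38x26=988. Corner: (38-24)x(26-22)=56.
dim = 988-56 = 932


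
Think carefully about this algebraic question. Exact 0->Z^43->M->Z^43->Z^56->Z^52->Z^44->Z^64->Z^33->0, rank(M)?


Alt sum=0:
(-1)^0*43 + (-1)^1*? + (-1)^2*43 + (-1)^3*56 + (-1)^4*52 + (-1)^5*44 + (-1)^6*64 + (-1)^7*33=0
rank(M)=69


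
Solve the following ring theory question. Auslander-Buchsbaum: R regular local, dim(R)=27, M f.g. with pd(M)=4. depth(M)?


pd+depth=depth(R)=27
depth=27-4=23


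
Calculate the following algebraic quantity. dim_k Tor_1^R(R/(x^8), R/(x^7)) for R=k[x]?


Tor_1(R/I,R/J)=(I cap J)/IJ=(x^8)/(x^15)
dim=15-8=min(8,7)=7


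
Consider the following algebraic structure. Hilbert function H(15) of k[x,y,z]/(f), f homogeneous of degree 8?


C(17,2)-C(9,2)=136-36=100


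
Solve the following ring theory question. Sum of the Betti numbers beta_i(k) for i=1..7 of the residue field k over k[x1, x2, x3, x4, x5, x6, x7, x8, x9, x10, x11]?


Koszul resolution: beta_i(k)=C(n,i), n=11
C(11,1)=11, C(11,2)=55, C(11,3)=165, C(11,4)=330, C(11,5)=462, C(11,6)=462, C(11,7)=330
Sum=1815


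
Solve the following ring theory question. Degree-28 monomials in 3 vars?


C(d+n-1,n-1)=C(30,2)=435


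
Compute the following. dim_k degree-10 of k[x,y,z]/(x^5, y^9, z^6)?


Need i<5, j<9, k<6 with i+j+k=10.
For each i, j ranges over max(0,10-i-5)..min(8,10-i):
  i=0: j in [5,8] -> 4
  i=1: j in [4,8] -> 5
  i=2: j in [3,8] -> 6
  i=3: j in [2,7] -> 6
  i=4: j in [1,6] -> 6
H(10) = 4+5+6+6+6 = 27


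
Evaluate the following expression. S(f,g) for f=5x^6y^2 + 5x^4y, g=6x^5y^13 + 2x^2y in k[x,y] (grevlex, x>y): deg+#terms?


LT(f)=5x^6y^2, LT(g)=6x^5y^13
lcm(LM)=x^6y^13
S(f,g) (scaled by 30 to clear denominators) = 6y^11*f - 5x*g = 30x^4y^12 - 10x^3y
2 terms, deg 16.
16+2=18


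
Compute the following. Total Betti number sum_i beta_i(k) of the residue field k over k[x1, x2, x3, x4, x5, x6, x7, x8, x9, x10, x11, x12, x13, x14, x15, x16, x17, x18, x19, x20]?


Koszul resolution: beta_i(k)=C(n,i), n=20
sum_i C(20,i) = 2^20 = 1048576


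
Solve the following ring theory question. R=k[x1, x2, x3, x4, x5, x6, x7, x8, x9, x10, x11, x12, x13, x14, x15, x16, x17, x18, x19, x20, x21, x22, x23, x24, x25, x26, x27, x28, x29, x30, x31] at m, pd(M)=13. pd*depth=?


pd+depth=31
depth=31-13=18
pd*depth=13*18=234


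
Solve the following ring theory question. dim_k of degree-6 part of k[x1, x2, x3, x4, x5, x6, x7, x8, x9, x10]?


C(d+n-1,n-1)=C(15,9)=5005


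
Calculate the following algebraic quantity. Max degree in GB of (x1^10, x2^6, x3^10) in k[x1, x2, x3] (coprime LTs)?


Pure powers, coprime LTs => already GB.
Degrees: 10, 6, 10
Max=10
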